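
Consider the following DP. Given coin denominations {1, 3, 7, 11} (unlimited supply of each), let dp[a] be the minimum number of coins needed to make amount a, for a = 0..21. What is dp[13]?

3

 a  0  1  2  3  4  5  6  7  8  9 10 11 12 13 14 15 16 17 18 19 20 21
dp  0  1  2  1  2  3  2  1  2  3  2  1  2  3  2  3  4  3  2  3  4  3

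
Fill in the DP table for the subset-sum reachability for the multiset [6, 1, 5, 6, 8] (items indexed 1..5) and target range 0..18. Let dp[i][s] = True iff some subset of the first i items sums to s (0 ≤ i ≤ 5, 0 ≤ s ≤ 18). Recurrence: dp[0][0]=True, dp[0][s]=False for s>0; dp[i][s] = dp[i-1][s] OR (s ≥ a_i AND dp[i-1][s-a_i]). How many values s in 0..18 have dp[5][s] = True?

i\s   0   1   2   3   4   5   6   7   8   9  10  11  12  13  14  15  16  17  18
  0   T   F   F   F   F   F   F   F   F   F   F   F   F   F   F   F   F   F   F
  1   T   F   F   F   F   F   T   F   F   F   F   F   F   F   F   F   F   F   F
  2   T   T   F   F   F   F   T   T   F   F   F   F   F   F   F   F   F   F   F
  3   T   T   F   F   F   T   T   T   F   F   F   T   T   F   F   F   F   F   F
  4   T   T   F   F   F   T   T   T   F   F   F   T   T   T   F   F   F   T   T
  5   T   T   F   F   F   T   T   T   T   T   F   T   T   T   T   T   F   T   T

14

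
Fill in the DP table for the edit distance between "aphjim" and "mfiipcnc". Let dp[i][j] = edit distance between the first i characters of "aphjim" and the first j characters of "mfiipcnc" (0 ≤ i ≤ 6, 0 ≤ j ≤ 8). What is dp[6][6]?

6

   ''  m  f  i  i  p  c  n  c
''  0  1  2  3  4  5  6  7  8
 a  1  1  2  3  4  5  6  7  8
 p  2  2  2  3  4  4  5  6  7
 h  3  3  3  3  4  5  5  6  7
 j  4  4  4  4  4  5  6  6  7
 i  5  5  5  4  4  5  6  7  7
 m  6  5  6  5  5  5  6  7  8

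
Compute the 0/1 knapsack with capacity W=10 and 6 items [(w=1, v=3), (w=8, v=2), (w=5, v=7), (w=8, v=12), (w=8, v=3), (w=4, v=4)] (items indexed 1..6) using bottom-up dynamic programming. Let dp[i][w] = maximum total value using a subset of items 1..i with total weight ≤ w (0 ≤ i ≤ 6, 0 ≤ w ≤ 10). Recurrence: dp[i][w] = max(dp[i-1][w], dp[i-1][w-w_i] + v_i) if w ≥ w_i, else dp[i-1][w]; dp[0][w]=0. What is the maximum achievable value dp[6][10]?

i\w   0   1   2   3   4   5   6   7   8   9  10
  0   0   0   0   0   0   0   0   0   0   0   0
  1   0   3   3   3   3   3   3   3   3   3   3
  2   0   3   3   3   3   3   3   3   3   5   5
  3   0   3   3   3   3   7  10  10  10  10  10
  4   0   3   3   3   3   7  10  10  12  15  15
  5   0   3   3   3   3   7  10  10  12  15  15
  6   0   3   3   3   4   7  10  10  12  15  15

15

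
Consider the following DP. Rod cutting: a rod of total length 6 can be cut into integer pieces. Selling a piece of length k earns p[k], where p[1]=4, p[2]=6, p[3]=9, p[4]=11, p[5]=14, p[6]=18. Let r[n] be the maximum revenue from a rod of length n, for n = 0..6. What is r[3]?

   n    0    1    2    3    4    5    6
r[n]    0    4    8   12   16   20   24

12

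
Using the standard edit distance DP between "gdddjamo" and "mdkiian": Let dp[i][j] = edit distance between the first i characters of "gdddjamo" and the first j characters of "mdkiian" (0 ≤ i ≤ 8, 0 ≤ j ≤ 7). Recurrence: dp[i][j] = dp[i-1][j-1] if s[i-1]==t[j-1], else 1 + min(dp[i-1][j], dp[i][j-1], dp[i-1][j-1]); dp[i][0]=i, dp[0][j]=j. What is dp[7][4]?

6

   ''  m  d  k  i  i  a  n
''  0  1  2  3  4  5  6  7
 g  1  1  2  3  4  5  6  7
 d  2  2  1  2  3  4  5  6
 d  3  3  2  2  3  4  5  6
 d  4  4  3  3  3  4  5  6
 j  5  5  4  4  4  4  5  6
 a  6  6  5  5  5  5  4  5
 m  7  6  6  6  6  6  5  5
 o  8  7  7  7  7  7  6  6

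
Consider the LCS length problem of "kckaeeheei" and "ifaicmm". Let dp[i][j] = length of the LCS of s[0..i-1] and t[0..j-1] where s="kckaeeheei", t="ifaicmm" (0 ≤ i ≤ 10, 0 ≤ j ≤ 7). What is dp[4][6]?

   ''  i  f  a  i  c  m  m
''  0  0  0  0  0  0  0  0
 k  0  0  0  0  0  0  0  0
 c  0  0  0  0  0  1  1  1
 k  0  0  0  0  0  1  1  1
 a  0  0  0  1  1  1  1  1
 e  0  0  0  1  1  1  1  1
 e  0  0  0  1  1  1  1  1
 h  0  0  0  1  1  1  1  1
 e  0  0  0  1  1  1  1  1
 e  0  0  0  1  1  1  1  1
 i  0  1  1  1  2  2  2  2

1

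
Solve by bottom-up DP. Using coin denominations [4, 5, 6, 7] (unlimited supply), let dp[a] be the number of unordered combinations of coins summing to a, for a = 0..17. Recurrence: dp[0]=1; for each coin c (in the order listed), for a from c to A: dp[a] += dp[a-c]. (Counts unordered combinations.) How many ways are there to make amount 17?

4

after  coin     0     1     2     3     4     5     6     7     8     9    10    11    12    13    14    15    16    17
          4     1     0     0     0     1     0     0     0     1     0     0     0     1     0     0     0     1     0
          5     1     0     0     0     1     1     0     0     1     1     1     0     1     1     1     1     1     1
          6     1     0     0     0     1     1     1     0     1     1     2     1     2     1     2     2     3     2
          7     1     0     0     0     1     1     1     1     1     1     2     2     3     2     3     3     4     4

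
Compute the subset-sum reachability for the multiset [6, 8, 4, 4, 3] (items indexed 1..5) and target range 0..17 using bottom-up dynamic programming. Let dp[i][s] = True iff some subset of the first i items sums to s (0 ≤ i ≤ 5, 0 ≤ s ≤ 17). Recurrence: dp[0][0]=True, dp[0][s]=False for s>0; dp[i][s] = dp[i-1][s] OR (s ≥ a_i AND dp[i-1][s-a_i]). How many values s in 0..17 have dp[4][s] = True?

8

i\s   0   1   2   3   4   5   6   7   8   9  10  11  12  13  14  15  16  17
  0   T   F   F   F   F   F   F   F   F   F   F   F   F   F   F   F   F   F
  1   T   F   F   F   F   F   T   F   F   F   F   F   F   F   F   F   F   F
  2   T   F   F   F   F   F   T   F   T   F   F   F   F   F   T   F   F   F
  3   T   F   F   F   T   F   T   F   T   F   T   F   T   F   T   F   F   F
  4   T   F   F   F   T   F   T   F   T   F   T   F   T   F   T   F   T   F
  5   T   F   F   T   T   F   T   T   T   T   T   T   T   T   T   T   T   T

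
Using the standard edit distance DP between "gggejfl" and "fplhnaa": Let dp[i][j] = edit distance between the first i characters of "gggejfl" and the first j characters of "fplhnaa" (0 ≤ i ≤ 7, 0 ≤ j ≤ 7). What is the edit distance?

7

   ''  f  p  l  h  n  a  a
''  0  1  2  3  4  5  6  7
 g  1  1  2  3  4  5  6  7
 g  2  2  2  3  4  5  6  7
 g  3  3  3  3  4  5  6  7
 e  4  4  4  4  4  5  6  7
 j  5  5  5  5  5  5  6  7
 f  6  5  6  6  6  6  6  7
 l  7  6  6  6  7  7  7  7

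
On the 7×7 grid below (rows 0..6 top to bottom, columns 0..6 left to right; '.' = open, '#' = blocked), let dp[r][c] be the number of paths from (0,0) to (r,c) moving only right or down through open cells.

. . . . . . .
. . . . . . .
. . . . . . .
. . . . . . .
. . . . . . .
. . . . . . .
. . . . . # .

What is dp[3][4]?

r\c   0   1   2   3   4   5   6
  0   1   1   1   1   1   1   1
  1   1   2   3   4   5   6   7
  2   1   3   6  10  15  21  28
  3   1   4  10  20  35  56  84
  4   1   5  15  35  70 126 210
  5   1   6  21  56 126 252 462
  6   1   7  28  84 210   0 462

35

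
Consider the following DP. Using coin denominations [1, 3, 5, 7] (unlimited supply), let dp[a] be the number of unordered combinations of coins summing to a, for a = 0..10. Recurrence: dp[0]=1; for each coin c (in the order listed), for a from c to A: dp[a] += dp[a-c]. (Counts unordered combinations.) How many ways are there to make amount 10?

after  coin     0     1     2     3     4     5     6     7     8     9    10
          1     1     1     1     1     1     1     1     1     1     1     1
          3     1     1     1     2     2     2     3     3     3     4     4
          5     1     1     1     2     2     3     4     4     5     6     7
          7     1     1     1     2     2     3     4     5     6     7     9

9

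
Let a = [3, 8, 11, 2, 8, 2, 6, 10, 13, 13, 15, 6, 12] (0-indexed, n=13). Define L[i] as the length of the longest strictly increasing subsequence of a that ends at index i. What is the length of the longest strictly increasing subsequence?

5

   i    0    1    2    3    4    5    6    7    8    9   10   11   12
a[i]    3    8   11    2    8    2    6   10   13   13   15    6   12
L[i]    1    2    3    1    2    1    2    3    4    4    5    2    4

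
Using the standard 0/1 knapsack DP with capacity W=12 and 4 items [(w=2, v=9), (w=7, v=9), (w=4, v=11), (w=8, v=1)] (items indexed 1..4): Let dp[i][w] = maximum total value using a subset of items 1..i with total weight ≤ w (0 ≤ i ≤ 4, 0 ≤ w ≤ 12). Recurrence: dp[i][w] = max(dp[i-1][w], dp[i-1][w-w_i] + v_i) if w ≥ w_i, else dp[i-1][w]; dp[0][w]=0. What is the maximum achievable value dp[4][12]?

20

i\w   0   1   2   3   4   5   6   7   8   9  10  11  12
  0   0   0   0   0   0   0   0   0   0   0   0   0   0
  1   0   0   9   9   9   9   9   9   9   9   9   9   9
  2   0   0   9   9   9   9   9   9   9  18  18  18  18
  3   0   0   9   9  11  11  20  20  20  20  20  20  20
  4   0   0   9   9  11  11  20  20  20  20  20  20  20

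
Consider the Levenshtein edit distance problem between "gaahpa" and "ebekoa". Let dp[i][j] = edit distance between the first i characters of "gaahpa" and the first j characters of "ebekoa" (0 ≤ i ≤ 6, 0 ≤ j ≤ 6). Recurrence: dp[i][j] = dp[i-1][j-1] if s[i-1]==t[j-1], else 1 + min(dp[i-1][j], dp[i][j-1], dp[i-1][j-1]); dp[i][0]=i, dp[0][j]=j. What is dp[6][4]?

6

   ''  e  b  e  k  o  a
''  0  1  2  3  4  5  6
 g  1  1  2  3  4  5  6
 a  2  2  2  3  4  5  5
 a  3  3  3  3  4  5  5
 h  4  4  4  4  4  5  6
 p  5  5  5  5  5  5  6
 a  6  6  6  6  6  6  5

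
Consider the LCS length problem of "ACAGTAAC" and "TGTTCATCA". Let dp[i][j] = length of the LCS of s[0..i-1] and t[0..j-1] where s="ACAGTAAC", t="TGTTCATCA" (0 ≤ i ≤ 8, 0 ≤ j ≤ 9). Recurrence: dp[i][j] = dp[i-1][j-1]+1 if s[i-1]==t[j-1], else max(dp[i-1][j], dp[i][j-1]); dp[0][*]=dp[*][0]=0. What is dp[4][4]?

   ''  T  G  T  T  C  A  T  C  A
''  0  0  0  0  0  0  0  0  0  0
 A  0  0  0  0  0  0  1  1  1  1
 C  0  0  0  0  0  1  1  1  2  2
 A  0  0  0  0  0  1  2  2  2  3
 G  0  0  1  1  1  1  2  2  2  3
 T  0  1  1  2  2  2  2  3  3  3
 A  0  1  1  2  2  2  3  3  3  4
 A  0  1  1  2  2  2  3  3  3  4
 C  0  1  1  2  2  3  3  3  4  4

1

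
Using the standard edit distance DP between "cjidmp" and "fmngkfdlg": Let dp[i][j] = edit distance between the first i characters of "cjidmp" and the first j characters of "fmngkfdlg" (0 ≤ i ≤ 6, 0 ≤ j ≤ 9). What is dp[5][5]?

5

   ''  f  m  n  g  k  f  d  l  g
''  0  1  2  3  4  5  6  7  8  9
 c  1  1  2  3  4  5  6  7  8  9
 j  2  2  2  3  4  5  6  7  8  9
 i  3  3  3  3  4  5  6  7  8  9
 d  4  4  4  4  4  5  6  6  7  8
 m  5  5  4  5  5  5  6  7  7  8
 p  6  6  5  5  6  6  6  7  8  8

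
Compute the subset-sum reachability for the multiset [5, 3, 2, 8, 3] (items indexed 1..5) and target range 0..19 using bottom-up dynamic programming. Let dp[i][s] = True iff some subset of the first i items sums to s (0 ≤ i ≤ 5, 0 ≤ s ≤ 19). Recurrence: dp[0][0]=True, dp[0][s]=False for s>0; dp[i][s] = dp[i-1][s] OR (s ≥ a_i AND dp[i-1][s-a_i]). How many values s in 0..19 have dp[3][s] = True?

i\s   0   1   2   3   4   5   6   7   8   9  10  11  12  13  14  15  16  17  18  19
  0   T   F   F   F   F   F   F   F   F   F   F   F   F   F   F   F   F   F   F   F
  1   T   F   F   F   F   T   F   F   F   F   F   F   F   F   F   F   F   F   F   F
  2   T   F   F   T   F   T   F   F   T   F   F   F   F   F   F   F   F   F   F   F
  3   T   F   T   T   F   T   F   T   T   F   T   F   F   F   F   F   F   F   F   F
  4   T   F   T   T   F   T   F   T   T   F   T   T   F   T   F   T   T   F   T   F
  5   T   F   T   T   F   T   T   T   T   F   T   T   F   T   T   T   T   F   T   T

7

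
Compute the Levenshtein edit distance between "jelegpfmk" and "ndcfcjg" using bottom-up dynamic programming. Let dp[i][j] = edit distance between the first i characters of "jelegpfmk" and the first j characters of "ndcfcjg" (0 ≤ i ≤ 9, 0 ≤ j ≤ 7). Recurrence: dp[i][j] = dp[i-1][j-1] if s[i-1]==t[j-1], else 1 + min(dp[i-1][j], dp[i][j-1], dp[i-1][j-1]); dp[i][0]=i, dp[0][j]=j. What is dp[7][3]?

7

   ''  n  d  c  f  c  j  g
''  0  1  2  3  4  5  6  7
 j  1  1  2  3  4  5  5  6
 e  2  2  2  3  4  5  6  6
 l  3  3  3  3  4  5  6  7
 e  4  4  4  4  4  5  6  7
 g  5  5  5  5  5  5  6  6
 p  6  6  6  6  6  6  6  7
 f  7  7  7  7  6  7  7  7
 m  8  8  8  8  7  7  8  8
 k  9  9  9  9  8  8  8  9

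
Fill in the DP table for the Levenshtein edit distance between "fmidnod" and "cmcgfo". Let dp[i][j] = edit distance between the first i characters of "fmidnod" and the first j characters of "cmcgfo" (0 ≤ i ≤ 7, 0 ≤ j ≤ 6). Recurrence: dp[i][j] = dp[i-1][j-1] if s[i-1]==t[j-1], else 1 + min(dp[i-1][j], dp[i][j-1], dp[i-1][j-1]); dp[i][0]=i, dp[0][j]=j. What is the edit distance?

   ''  c  m  c  g  f  o
''  0  1  2  3  4  5  6
 f  1  1  2  3  4  4  5
 m  2  2  1  2  3  4  5
 i  3  3  2  2  3  4  5
 d  4  4  3  3  3  4  5
 n  5  5  4  4  4  4  5
 o  6  6  5  5  5  5  4
 d  7  7  6  6  6  6  5

5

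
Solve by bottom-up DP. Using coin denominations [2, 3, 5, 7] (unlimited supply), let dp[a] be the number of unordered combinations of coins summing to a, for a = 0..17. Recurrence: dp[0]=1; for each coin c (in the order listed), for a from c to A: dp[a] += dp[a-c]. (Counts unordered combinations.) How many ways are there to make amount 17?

13

after  coin     0     1     2     3     4     5     6     7     8     9    10    11    12    13    14    15    16    17
          2     1     0     1     0     1     0     1     0     1     0     1     0     1     0     1     0     1     0
          3     1     0     1     1     1     1     2     1     2     2     2     2     3     2     3     3     3     3
          5     1     0     1     1     1     2     2     2     3     3     4     4     5     5     6     7     7     8
          7     1     0     1     1     1     2     2     3     3     4     5     5     7     7     9    10    11    13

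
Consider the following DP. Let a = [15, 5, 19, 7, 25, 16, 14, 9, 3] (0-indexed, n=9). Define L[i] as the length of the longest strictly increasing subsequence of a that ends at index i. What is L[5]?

3

   i    0    1    2    3    4    5    6    7    8
a[i]   15    5   19    7   25   16   14    9    3
L[i]    1    1    2    2    3    3    3    3    1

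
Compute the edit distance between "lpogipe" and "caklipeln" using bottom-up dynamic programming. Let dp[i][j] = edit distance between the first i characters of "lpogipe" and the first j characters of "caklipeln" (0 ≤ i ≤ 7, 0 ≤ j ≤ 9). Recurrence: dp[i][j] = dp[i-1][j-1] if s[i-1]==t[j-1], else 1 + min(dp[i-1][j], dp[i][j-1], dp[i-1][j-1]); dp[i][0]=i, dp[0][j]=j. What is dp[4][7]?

   ''  c  a  k  l  i  p  e  l  n
''  0  1  2  3  4  5  6  7  8  9
 l  1  1  2  3  3  4  5  6  7  8
 p  2  2  2  3  4  4  4  5  6  7
 o  3  3  3  3  4  5  5  5  6  7
 g  4  4  4  4  4  5  6  6  6  7
 i  5  5  5  5  5  4  5  6  7  7
 p  6  6  6  6  6  5  4  5  6  7
 e  7  7  7  7  7  6  5  4  5  6

6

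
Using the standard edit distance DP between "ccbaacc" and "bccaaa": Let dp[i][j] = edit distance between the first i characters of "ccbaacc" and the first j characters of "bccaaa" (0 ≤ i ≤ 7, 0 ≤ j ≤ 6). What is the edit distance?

   ''  b  c  c  a  a  a
''  0  1  2  3  4  5  6
 c  1  1  1  2  3  4  5
 c  2  2  1  1  2  3  4
 b  3  2  2  2  2  3  4
 a  4  3  3  3  2  2  3
 a  5  4  4  4  3  2  2
 c  6  5  4  4  4  3  3
 c  7  6  5  4  5  4  4

4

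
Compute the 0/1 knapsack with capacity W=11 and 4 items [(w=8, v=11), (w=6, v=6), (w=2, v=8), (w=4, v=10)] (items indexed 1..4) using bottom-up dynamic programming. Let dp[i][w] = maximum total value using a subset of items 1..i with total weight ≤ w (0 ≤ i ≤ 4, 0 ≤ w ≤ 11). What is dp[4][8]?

18

i\w   0   1   2   3   4   5   6   7   8   9  10  11
  0   0   0   0   0   0   0   0   0   0   0   0   0
  1   0   0   0   0   0   0   0   0  11  11  11  11
  2   0   0   0   0   0   0   6   6  11  11  11  11
  3   0   0   8   8   8   8   8   8  14  14  19  19
  4   0   0   8   8  10  10  18  18  18  18  19  19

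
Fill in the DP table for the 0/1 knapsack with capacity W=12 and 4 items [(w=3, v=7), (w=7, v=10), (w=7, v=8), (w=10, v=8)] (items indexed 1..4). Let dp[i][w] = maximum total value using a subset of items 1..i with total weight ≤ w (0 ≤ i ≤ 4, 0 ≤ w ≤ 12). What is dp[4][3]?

i\w   0   1   2   3   4   5   6   7   8   9  10  11  12
  0   0   0   0   0   0   0   0   0   0   0   0   0   0
  1   0   0   0   7   7   7   7   7   7   7   7   7   7
  2   0   0   0   7   7   7   7  10  10  10  17  17  17
  3   0   0   0   7   7   7   7  10  10  10  17  17  17
  4   0   0   0   7   7   7   7  10  10  10  17  17  17

7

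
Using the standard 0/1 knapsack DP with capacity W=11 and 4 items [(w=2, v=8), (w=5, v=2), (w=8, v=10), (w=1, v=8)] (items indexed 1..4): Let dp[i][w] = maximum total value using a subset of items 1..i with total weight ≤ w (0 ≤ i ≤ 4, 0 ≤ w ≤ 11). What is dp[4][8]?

i\w   0   1   2   3   4   5   6   7   8   9  10  11
  0   0   0   0   0   0   0   0   0   0   0   0   0
  1   0   0   8   8   8   8   8   8   8   8   8   8
  2   0   0   8   8   8   8   8  10  10  10  10  10
  3   0   0   8   8   8   8   8  10  10  10  18  18
  4   0   8   8  16  16  16  16  16  18  18  18  26

18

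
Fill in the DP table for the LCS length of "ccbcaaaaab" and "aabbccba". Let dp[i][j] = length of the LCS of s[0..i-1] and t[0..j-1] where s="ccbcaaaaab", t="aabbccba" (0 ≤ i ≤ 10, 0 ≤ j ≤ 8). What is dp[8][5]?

2

   ''  a  a  b  b  c  c  b  a
''  0  0  0  0  0  0  0  0  0
 c  0  0  0  0  0  1  1  1  1
 c  0  0  0  0  0  1  2  2  2
 b  0  0  0  1  1  1  2  3  3
 c  0  0  0  1  1  2  2  3  3
 a  0  1  1  1  1  2  2  3  4
 a  0  1  2  2  2  2  2  3  4
 a  0  1  2  2  2  2  2  3  4
 a  0  1  2  2  2  2  2  3  4
 a  0  1  2  2  2  2  2  3  4
 b  0  1  2  3  3  3  3  3  4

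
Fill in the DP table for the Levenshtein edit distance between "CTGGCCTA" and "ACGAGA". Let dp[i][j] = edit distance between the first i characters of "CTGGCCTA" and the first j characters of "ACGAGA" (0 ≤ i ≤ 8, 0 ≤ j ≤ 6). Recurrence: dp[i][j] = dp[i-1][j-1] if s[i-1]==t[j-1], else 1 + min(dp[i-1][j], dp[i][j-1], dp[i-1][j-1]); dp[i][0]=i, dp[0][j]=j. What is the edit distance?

6

   ''  A  C  G  A  G  A
''  0  1  2  3  4  5  6
 C  1  1  1  2  3  4  5
 T  2  2  2  2  3  4  5
 G  3  3  3  2  3  3  4
 G  4  4  4  3  3  3  4
 C  5  5  4  4  4  4  4
 C  6  6  5  5  5  5  5
 T  7  7  6  6  6  6  6
 A  8  7  7  7  6  7  6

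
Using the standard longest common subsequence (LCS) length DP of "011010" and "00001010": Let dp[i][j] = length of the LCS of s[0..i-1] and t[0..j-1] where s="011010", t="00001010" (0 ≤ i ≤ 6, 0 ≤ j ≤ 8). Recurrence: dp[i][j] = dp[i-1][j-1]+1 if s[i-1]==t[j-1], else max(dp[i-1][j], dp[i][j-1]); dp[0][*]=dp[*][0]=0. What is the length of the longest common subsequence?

   ''  0  0  0  0  1  0  1  0
''  0  0  0  0  0  0  0  0  0
 0  0  1  1  1  1  1  1  1  1
 1  0  1  1  1  1  2  2  2  2
 1  0  1  1  1  1  2  2  3  3
 0  0  1  2  2  2  2  3  3  4
 1  0  1  2  2  2  3  3  4  4
 0  0  1  2  3  3  3  4  4  5

5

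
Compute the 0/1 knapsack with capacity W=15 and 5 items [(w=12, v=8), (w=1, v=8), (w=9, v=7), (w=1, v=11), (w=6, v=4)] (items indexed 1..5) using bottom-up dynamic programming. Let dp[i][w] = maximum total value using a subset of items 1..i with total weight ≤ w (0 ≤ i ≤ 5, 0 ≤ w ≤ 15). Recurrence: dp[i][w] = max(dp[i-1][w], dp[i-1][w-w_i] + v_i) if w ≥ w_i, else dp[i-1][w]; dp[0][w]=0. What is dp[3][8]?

i\w   0   1   2   3   4   5   6   7   8   9  10  11  12  13  14  15
  0   0   0   0   0   0   0   0   0   0   0   0   0   0   0   0   0
  1   0   0   0   0   0   0   0   0   0   0   0   0   8   8   8   8
  2   0   8   8   8   8   8   8   8   8   8   8   8   8  16  16  16
  3   0   8   8   8   8   8   8   8   8   8  15  15  15  16  16  16
  4   0  11  19  19  19  19  19  19  19  19  19  26  26  26  27  27
  5   0  11  19  19  19  19  19  19  23  23  23  26  26  26  27  27

8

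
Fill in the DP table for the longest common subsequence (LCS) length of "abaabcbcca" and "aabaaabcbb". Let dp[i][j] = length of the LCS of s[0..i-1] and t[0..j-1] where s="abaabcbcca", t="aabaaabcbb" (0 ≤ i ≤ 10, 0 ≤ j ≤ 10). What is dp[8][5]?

   ''  a  a  b  a  a  a  b  c  b  b
''  0  0  0  0  0  0  0  0  0  0  0
 a  0  1  1  1  1  1  1  1  1  1  1
 b  0  1  1  2  2  2  2  2  2  2  2
 a  0  1  2  2  3  3  3  3  3  3  3
 a  0  1  2  2  3  4  4  4  4  4  4
 b  0  1  2  3  3  4  4  5  5  5  5
 c  0  1  2  3  3  4  4  5  6  6  6
 b  0  1  2  3  3  4  4  5  6  7  7
 c  0  1  2  3  3  4  4  5  6  7  7
 c  0  1  2  3  3  4  4  5  6  7  7
 a  0  1  2  3  4  4  5  5  6  7  7

4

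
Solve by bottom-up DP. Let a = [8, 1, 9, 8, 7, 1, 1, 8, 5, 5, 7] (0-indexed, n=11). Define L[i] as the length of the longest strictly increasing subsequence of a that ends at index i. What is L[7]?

3

   i    0    1    2    3    4    5    6    7    8    9   10
a[i]    8    1    9    8    7    1    1    8    5    5    7
L[i]    1    1    2    2    2    1    1    3    2    2    3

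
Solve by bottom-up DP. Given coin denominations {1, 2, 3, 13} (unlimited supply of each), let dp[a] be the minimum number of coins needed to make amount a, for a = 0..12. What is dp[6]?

2

 a  0  1  2  3  4  5  6  7  8  9 10 11 12
dp  0  1  1  1  2  2  2  3  3  3  4  4  4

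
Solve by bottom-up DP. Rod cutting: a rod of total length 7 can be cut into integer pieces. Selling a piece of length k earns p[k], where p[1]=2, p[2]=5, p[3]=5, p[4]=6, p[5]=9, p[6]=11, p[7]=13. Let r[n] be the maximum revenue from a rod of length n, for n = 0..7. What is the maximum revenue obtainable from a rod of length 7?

17

   n    0    1    2    3    4    5    6    7
r[n]    0    2    5    7   10   12   15   17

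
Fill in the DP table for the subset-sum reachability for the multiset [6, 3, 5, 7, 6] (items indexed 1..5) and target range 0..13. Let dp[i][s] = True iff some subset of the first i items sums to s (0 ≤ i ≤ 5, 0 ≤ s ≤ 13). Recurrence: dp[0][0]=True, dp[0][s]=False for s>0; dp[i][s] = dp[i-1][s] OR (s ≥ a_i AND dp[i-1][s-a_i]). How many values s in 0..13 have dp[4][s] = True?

11

i\s   0   1   2   3   4   5   6   7   8   9  10  11  12  13
  0   T   F   F   F   F   F   F   F   F   F   F   F   F   F
  1   T   F   F   F   F   F   T   F   F   F   F   F   F   F
  2   T   F   F   T   F   F   T   F   F   T   F   F   F   F
  3   T   F   F   T   F   T   T   F   T   T   F   T   F   F
  4   T   F   F   T   F   T   T   T   T   T   T   T   T   T
  5   T   F   F   T   F   T   T   T   T   T   T   T   T   T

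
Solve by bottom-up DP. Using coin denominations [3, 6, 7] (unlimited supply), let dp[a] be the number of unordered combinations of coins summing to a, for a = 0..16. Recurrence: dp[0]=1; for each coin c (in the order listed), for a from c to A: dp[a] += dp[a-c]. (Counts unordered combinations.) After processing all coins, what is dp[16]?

after  coin     0     1     2     3     4     5     6     7     8     9    10    11    12    13    14    15    16
          3     1     0     0     1     0     0     1     0     0     1     0     0     1     0     0     1     0
          6     1     0     0     1     0     0     2     0     0     2     0     0     3     0     0     3     0
          7     1     0     0     1     0     0     2     1     0     2     1     0     3     2     1     3     2

2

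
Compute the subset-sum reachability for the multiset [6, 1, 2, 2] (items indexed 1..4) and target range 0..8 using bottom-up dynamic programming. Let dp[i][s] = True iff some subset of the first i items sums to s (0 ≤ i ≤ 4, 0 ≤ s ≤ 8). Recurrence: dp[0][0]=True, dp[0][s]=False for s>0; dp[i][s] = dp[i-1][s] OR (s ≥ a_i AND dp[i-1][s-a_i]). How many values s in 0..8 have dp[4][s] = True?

9

i\s   0   1   2   3   4   5   6   7   8
  0   T   F   F   F   F   F   F   F   F
  1   T   F   F   F   F   F   T   F   F
  2   T   T   F   F   F   F   T   T   F
  3   T   T   T   T   F   F   T   T   T
  4   T   T   T   T   T   T   T   T   T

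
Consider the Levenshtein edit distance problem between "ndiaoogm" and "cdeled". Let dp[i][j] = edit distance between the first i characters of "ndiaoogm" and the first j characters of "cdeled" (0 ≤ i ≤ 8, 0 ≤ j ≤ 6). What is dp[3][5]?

   ''  c  d  e  l  e  d
''  0  1  2  3  4  5  6
 n  1  1  2  3  4  5  6
 d  2  2  1  2  3  4  5
 i  3  3  2  2  3  4  5
 a  4  4  3  3  3  4  5
 o  5  5  4  4  4  4  5
 o  6  6  5  5  5  5  5
 g  7  7  6  6  6  6  6
 m  8  8  7  7  7  7  7

4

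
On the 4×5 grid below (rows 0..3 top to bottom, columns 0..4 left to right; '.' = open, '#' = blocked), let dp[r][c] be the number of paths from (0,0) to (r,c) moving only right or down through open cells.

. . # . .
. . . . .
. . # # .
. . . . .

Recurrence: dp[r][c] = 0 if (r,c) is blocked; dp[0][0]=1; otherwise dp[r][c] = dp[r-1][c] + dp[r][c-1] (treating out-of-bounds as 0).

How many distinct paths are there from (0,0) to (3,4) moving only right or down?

r\c   0   1   2   3   4
  0   1   1   0   0   0
  1   1   2   2   2   2
  2   1   3   0   0   2
  3   1   4   4   4   6

6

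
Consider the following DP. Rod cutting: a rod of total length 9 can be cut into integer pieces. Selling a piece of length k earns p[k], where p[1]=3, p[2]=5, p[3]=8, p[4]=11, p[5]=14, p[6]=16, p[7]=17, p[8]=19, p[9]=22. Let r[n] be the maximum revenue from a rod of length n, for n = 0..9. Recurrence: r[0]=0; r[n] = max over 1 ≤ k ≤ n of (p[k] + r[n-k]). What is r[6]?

   n    0    1    2    3    4    5    6    7    8    9
r[n]    0    3    6    9   12   15   18   21   24   27

18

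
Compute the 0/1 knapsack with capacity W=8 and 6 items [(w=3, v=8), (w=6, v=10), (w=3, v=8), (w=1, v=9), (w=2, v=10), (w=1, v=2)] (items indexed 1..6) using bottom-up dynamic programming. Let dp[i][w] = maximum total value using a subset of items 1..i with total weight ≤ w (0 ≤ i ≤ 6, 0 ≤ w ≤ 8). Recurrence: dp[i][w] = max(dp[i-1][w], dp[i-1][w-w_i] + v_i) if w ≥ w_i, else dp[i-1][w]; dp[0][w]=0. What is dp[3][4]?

i\w   0   1   2   3   4   5   6   7   8
  0   0   0   0   0   0   0   0   0   0
  1   0   0   0   8   8   8   8   8   8
  2   0   0   0   8   8   8  10  10  10
  3   0   0   0   8   8   8  16  16  16
  4   0   9   9   9  17  17  17  25  25
  5   0   9  10  19  19  19  27  27  27
  6   0   9  11  19  21  21  27  29  29

8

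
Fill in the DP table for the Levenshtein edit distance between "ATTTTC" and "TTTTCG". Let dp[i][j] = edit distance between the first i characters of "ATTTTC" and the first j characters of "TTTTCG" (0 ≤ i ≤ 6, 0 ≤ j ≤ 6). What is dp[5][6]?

   ''  T  T  T  T  C  G
''  0  1  2  3  4  5  6
 A  1  1  2  3  4  5  6
 T  2  1  1  2  3  4  5
 T  3  2  1  1  2  3  4
 T  4  3  2  1  1  2  3
 T  5  4  3  2  1  2  3
 C  6  5  4  3  2  1  2

3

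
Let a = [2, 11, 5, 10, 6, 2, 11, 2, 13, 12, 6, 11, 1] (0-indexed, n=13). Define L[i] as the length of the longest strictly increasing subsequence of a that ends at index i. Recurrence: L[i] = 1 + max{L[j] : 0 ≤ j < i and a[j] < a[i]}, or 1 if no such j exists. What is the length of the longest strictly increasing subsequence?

5

   i    0    1    2    3    4    5    6    7    8    9   10   11   12
a[i]    2   11    5   10    6    2   11    2   13   12    6   11    1
L[i]    1    2    2    3    3    1    4    1    5    5    3    4    1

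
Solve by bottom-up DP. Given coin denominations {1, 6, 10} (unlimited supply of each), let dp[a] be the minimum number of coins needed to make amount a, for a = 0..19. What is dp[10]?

1

 a  0  1  2  3  4  5  6  7  8  9 10 11 12 13 14 15 16 17 18 19
dp  0  1  2  3  4  5  1  2  3  4  1  2  2  3  4  5  2  3  3  4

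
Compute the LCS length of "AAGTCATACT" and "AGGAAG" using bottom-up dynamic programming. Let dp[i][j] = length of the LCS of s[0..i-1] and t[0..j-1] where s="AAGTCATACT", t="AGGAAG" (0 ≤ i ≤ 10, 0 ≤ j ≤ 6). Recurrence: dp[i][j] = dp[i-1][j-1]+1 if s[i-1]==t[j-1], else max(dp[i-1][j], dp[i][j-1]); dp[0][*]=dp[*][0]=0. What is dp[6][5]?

   ''  A  G  G  A  A  G
''  0  0  0  0  0  0  0
 A  0  1  1  1  1  1  1
 A  0  1  1  1  2  2  2
 G  0  1  2  2  2  2  3
 T  0  1  2  2  2  2  3
 C  0  1  2  2  2  2  3
 A  0  1  2  2  3  3  3
 T  0  1  2  2  3  3  3
 A  0  1  2  2  3  4  4
 C  0  1  2  2  3  4  4
 T  0  1  2  2  3  4  4

3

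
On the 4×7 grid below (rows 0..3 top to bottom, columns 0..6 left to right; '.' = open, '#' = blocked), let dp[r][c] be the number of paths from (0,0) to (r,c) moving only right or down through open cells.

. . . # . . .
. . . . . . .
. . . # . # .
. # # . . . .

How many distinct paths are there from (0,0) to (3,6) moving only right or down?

6

r\c   0   1   2   3   4   5   6
  0   1   1   1   0   0   0   0
  1   1   2   3   3   3   3   3
  2   1   3   6   0   3   0   3
  3   1   0   0   0   3   3   6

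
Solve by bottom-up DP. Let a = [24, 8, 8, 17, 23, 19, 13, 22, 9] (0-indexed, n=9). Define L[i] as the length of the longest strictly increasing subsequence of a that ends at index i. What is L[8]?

   i    0    1    2    3    4    5    6    7    8
a[i]   24    8    8   17   23   19   13   22    9
L[i]    1    1    1    2    3    3    2    4    2

2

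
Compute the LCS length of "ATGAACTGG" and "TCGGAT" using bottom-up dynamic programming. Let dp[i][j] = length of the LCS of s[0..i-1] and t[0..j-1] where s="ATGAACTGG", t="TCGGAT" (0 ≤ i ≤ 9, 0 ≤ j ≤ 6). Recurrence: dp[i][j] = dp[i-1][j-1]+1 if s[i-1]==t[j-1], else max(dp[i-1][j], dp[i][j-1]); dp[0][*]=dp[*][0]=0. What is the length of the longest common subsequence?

4

   ''  T  C  G  G  A  T
''  0  0  0  0  0  0  0
 A  0  0  0  0  0  1  1
 T  0  1  1  1  1  1  2
 G  0  1  1  2  2  2  2
 A  0  1  1  2  2  3  3
 A  0  1  1  2  2  3  3
 C  0  1  2  2  2  3  3
 T  0  1  2  2  2  3  4
 G  0  1  2  3  3  3  4
 G  0  1  2  3  4  4  4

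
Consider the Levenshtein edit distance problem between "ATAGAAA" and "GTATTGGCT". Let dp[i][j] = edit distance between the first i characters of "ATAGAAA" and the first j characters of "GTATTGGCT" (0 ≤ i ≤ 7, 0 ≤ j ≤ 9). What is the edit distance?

6

   ''  G  T  A  T  T  G  G  C  T
''  0  1  2  3  4  5  6  7  8  9
 A  1  1  2  2  3  4  5  6  7  8
 T  2  2  1  2  2  3  4  5  6  7
 A  3  3  2  1  2  3  4  5  6  7
 G  4  3  3  2  2  3  3  4  5  6
 A  5  4  4  3  3  3  4  4  5  6
 A  6  5  5  4  4  4  4  5  5  6
 A  7  6  6  5  5  5  5  5  6  6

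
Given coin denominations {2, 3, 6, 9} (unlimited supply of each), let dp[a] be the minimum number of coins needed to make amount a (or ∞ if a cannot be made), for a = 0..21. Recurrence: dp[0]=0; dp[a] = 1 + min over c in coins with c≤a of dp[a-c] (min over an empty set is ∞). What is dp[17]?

3

 a  0  1  2  3  4  5  6  7  8  9 10 11 12 13 14 15 16 17 18 19 20 21
dp  0  -  1  1  2  2  1  3  2  1  3  2  2  3  3  2  4  3  2  4  3  3
(- denotes ∞ / unreachable)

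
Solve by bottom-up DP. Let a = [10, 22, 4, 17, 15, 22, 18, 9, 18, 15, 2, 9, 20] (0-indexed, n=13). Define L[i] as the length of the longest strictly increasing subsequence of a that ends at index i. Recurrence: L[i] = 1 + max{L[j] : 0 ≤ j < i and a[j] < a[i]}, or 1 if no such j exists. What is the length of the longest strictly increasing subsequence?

4

   i    0    1    2    3    4    5    6    7    8    9   10   11   12
a[i]   10   22    4   17   15   22   18    9   18   15    2    9   20
L[i]    1    2    1    2    2    3    3    2    3    3    1    2    4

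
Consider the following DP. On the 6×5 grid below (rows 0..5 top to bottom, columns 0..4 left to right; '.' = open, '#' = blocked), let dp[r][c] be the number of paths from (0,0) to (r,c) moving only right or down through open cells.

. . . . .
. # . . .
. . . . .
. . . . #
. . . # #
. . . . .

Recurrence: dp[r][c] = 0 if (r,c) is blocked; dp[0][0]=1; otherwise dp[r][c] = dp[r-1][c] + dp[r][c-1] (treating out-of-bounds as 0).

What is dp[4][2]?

7

r\c   0   1   2   3   4
  0   1   1   1   1   1
  1   1   0   1   2   3
  2   1   1   2   4   7
  3   1   2   4   8   0
  4   1   3   7   0   0
  5   1   4  11  11  11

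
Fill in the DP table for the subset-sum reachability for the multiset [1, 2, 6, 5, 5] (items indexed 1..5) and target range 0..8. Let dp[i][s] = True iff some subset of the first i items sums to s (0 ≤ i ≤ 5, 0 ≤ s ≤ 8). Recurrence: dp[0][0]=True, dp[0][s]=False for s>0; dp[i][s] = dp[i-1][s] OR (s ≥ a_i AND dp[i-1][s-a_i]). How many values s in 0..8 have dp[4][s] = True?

i\s   0   1   2   3   4   5   6   7   8
  0   T   F   F   F   F   F   F   F   F
  1   T   T   F   F   F   F   F   F   F
  2   T   T   T   T   F   F   F   F   F
  3   T   T   T   T   F   F   T   T   T
  4   T   T   T   T   F   T   T   T   T
  5   T   T   T   T   F   T   T   T   T

8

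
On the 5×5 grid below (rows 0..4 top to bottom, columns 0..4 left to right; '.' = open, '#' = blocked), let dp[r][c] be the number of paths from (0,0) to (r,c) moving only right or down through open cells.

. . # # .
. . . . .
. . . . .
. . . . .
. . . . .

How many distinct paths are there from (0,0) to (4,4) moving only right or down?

55

r\c   0   1   2   3   4
  0   1   1   0   0   0
  1   1   2   2   2   2
  2   1   3   5   7   9
  3   1   4   9  16  25
  4   1   5  14  30  55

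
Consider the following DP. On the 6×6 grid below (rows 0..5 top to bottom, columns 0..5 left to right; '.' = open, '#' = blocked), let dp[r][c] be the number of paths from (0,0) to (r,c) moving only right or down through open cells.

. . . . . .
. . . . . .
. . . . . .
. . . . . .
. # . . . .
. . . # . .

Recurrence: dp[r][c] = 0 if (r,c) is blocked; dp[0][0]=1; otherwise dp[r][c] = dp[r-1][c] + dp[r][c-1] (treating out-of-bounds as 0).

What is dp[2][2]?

6

r\c   0   1   2   3   4   5
  0   1   1   1   1   1   1
  1   1   2   3   4   5   6
  2   1   3   6  10  15  21
  3   1   4  10  20  35  56
  4   1   0  10  30  65 121
  5   1   1  11   0  65 186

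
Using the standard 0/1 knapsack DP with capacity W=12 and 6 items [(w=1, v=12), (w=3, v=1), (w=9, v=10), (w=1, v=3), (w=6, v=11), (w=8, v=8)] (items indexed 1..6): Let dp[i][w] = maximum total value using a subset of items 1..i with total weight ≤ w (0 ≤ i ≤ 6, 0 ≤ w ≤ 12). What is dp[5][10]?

26

i\w   0   1   2   3   4   5   6   7   8   9  10  11  12
  0   0   0   0   0   0   0   0   0   0   0   0   0   0
  1   0  12  12  12  12  12  12  12  12  12  12  12  12
  2   0  12  12  12  13  13  13  13  13  13  13  13  13
  3   0  12  12  12  13  13  13  13  13  13  22  22  22
  4   0  12  15  15  15  16  16  16  16  16  22  25  25
  5   0  12  15  15  15  16  16  23  26  26  26  27  27
  6   0  12  15  15  15  16  16  23  26  26  26  27  27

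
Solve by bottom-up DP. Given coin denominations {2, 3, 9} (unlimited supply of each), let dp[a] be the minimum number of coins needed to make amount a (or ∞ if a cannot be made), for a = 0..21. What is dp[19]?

 a  0  1  2  3  4  5  6  7  8  9 10 11 12 13 14 15 16 17 18 19 20 21
dp  0  -  1  1  2  2  2  3  3  1  4  2  2  3  3  3  4  4  2  5  3  3
(- denotes ∞ / unreachable)

5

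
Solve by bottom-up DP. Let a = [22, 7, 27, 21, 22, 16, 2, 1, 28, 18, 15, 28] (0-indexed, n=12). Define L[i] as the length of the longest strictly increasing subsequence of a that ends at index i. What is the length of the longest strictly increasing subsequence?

   i    0    1    2    3    4    5    6    7    8    9   10   11
a[i]   22    7   27   21   22   16    2    1   28   18   15   28
L[i]    1    1    2    2    3    2    1    1    4    3    2    4

4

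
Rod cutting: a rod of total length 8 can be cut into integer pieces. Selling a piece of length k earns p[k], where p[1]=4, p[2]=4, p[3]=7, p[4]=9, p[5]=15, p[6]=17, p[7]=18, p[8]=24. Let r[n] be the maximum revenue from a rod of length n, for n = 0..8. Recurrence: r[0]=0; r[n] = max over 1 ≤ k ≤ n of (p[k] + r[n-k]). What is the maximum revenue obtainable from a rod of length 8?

   n    0    1    2    3    4    5    6    7    8
r[n]    0    4    8   12   16   20   24   28   32

32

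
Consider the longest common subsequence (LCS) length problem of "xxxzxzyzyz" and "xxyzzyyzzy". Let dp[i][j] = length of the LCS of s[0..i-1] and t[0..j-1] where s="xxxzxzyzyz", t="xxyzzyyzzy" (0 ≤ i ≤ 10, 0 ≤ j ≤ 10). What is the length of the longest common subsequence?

7

   ''  x  x  y  z  z  y  y  z  z  y
''  0  0  0  0  0  0  0  0  0  0  0
 x  0  1  1  1  1  1  1  1  1  1  1
 x  0  1  2  2  2  2  2  2  2  2  2
 x  0  1  2  2  2  2  2  2  2  2  2
 z  0  1  2  2  3  3  3  3  3  3  3
 x  0  1  2  2  3  3  3  3  3  3  3
 z  0  1  2  2  3  4  4  4  4  4  4
 y  0  1  2  3  3  4  5  5  5  5  5
 z  0  1  2  3  4  4  5  5  6  6  6
 y  0  1  2  3  4  4  5  6  6  6  7
 z  0  1  2  3  4  5  5  6  7  7  7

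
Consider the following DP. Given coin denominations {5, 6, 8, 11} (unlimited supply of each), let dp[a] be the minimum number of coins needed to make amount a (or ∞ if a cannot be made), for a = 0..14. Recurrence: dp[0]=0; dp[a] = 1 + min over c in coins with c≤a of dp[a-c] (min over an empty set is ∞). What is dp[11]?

 a  0  1  2  3  4  5  6  7  8  9 10 11 12 13 14
dp  0  -  -  -  -  1  1  -  1  -  2  1  2  2  2
(- denotes ∞ / unreachable)

1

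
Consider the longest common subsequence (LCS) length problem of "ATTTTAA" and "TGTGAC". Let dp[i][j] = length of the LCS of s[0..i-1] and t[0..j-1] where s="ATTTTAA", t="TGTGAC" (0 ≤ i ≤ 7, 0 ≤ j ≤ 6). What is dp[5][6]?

2

   ''  T  G  T  G  A  C
''  0  0  0  0  0  0  0
 A  0  0  0  0  0  1  1
 T  0  1  1  1  1  1  1
 T  0  1  1  2  2  2  2
 T  0  1  1  2  2  2  2
 T  0  1  1  2  2  2  2
 A  0  1  1  2  2  3  3
 A  0  1  1  2  2  3  3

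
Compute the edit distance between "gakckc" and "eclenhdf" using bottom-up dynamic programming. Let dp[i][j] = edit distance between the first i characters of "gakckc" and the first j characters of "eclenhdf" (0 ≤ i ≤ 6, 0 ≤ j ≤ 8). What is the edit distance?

8

   ''  e  c  l  e  n  h  d  f
''  0  1  2  3  4  5  6  7  8
 g  1  1  2  3  4  5  6  7  8
 a  2  2  2  3  4  5  6  7  8
 k  3  3  3  3  4  5  6  7  8
 c  4  4  3  4  4  5  6  7  8
 k  5  5  4  4  5  5  6  7  8
 c  6  6  5  5  5  6  6  7  8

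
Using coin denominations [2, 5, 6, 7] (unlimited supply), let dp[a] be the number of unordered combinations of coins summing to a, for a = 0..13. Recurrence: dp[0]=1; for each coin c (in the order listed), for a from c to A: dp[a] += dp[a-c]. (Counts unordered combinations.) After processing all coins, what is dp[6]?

2

after  coin     0     1     2     3     4     5     6     7     8     9    10    11    12    13
          2     1     0     1     0     1     0     1     0     1     0     1     0     1     0
          5     1     0     1     0     1     1     1     1     1     1     2     1     2     1
          6     1     0     1     0     1     1     2     1     2     1     3     2     4     2
          7     1     0     1     0     1     1     2     2     2     2     3     3     5     4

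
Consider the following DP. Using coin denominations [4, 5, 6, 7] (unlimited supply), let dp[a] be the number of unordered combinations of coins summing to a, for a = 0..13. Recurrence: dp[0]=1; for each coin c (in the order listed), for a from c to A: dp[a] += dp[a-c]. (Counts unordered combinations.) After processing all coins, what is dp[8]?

after  coin     0     1     2     3     4     5     6     7     8     9    10    11    12    13
          4     1     0     0     0     1     0     0     0     1     0     0     0     1     0
          5     1     0     0     0     1     1     0     0     1     1     1     0     1     1
          6     1     0     0     0     1     1     1     0     1     1     2     1     2     1
          7     1     0     0     0     1     1     1     1     1     1     2     2     3     2

1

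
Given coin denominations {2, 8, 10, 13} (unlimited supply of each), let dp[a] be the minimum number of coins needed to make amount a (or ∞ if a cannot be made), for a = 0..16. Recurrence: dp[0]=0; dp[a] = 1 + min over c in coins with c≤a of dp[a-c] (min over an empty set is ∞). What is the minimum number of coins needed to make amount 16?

2

 a  0  1  2  3  4  5  6  7  8  9 10 11 12 13 14 15 16
dp  0  -  1  -  2  -  3  -  1  -  1  -  2  1  3  2  2
(- denotes ∞ / unreachable)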